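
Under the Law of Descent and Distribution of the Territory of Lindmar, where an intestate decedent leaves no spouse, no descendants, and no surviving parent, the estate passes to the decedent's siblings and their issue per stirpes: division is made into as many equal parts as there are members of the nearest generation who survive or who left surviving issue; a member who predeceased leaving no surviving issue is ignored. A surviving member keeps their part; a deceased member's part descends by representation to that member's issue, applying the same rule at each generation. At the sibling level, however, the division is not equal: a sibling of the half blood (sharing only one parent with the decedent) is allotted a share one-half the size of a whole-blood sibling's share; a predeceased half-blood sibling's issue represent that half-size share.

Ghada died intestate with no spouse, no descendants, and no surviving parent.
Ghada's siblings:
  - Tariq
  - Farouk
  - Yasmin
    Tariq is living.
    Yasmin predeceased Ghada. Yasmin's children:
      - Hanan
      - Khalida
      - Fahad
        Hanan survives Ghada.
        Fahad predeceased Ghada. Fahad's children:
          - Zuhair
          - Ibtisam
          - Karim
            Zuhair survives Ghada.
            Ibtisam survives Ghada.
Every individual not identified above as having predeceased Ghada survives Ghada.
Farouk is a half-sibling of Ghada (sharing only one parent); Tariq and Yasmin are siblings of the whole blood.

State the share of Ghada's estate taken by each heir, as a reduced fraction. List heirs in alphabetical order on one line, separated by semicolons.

No spouse, descendants, or parent survives, so the estate passes to Ghada's siblings per stirpes.
Half-blood siblings count for one-half the weight of whole-blood siblings at the initial division.
Dividing 1 in proportion to weights (total weight 5/2): Tariq (weight 1) → 2/5; Farouk (weight 1/2) → 1/5; Yasmin (weight 1) → 2/5.
Tariq is living and takes 2/5.
Farouk is living and takes 1/5.
Yasmin predeceased; the 2/5 allotted to Yasmin's branch passes to Yasmin's issue by representation.
The 2/5 is divided into 3 equal shares of 2/15 among Hanan, Khalida, Fahad.
Hanan is living and takes 2/15.
Khalida is living and takes 2/15.
Fahad predeceased; the 2/15 allotted to Fahad's branch passes to Fahad's issue by representation.
The 2/15 is divided into 3 equal shares of 2/45 among Zuhair, Ibtisam, Karim.
Zuhair is living and takes 2/45.
Ibtisam is living and takes 2/45.
Karim is living and takes 2/45.

Farouk 1/5; Hanan 2/15; Ibtisam 2/45; Karim 2/45; Khalida 2/15; Tariq 2/5; Zuhair 2/45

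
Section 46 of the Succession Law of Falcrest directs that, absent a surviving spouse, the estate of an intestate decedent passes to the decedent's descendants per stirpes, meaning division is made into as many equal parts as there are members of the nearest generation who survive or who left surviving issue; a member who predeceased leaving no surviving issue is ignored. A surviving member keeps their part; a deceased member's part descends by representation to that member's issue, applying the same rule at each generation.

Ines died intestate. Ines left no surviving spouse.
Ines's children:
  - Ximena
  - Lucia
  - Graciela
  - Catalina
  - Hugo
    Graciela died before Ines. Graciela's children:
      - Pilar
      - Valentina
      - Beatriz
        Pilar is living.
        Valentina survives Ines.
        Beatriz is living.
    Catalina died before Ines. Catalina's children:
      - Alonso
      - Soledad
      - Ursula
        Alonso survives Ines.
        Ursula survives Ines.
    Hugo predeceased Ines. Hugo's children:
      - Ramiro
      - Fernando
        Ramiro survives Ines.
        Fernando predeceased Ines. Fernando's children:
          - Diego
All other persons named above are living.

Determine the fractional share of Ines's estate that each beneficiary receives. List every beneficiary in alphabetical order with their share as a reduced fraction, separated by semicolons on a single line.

There is no surviving spouse, so the entire estate passes to Ines's descendants per stirpes.
The estate is divided into 5 equal shares of 1/5 among Ximena, Lucia, Graciela, Catalina, Hugo.
Ximena is living and takes 1/5.
Lucia is living and takes 1/5.
Graciela predeceased; the 1/5 allotted to Graciela's branch passes to Graciela's issue by representation.
The 1/5 is divided into 3 equal shares of 1/15 among Pilar, Valentina, Beatriz.
Pilar is living and takes 1/15.
Valentina is living and takes 1/15.
Beatriz is living and takes 1/15.
Catalina predeceased; the 1/5 allotted to Catalina's branch passes to Catalina's issue by representation.
The 1/5 is divided into 3 equal shares of 1/15 among Alonso, Soledad, Ursula.
Alonso is living and takes 1/15.
Soledad is living and takes 1/15.
Ursula is living and takes 1/15.
Hugo predeceased; the 1/5 allotted to Hugo's branch passes to Hugo's issue by representation.
The 1/5 is divided into 2 equal shares of 1/10 among Ramiro, Fernando.
Ramiro is living and takes 1/10.
Fernando predeceased; the 1/10 allotted to Fernando's branch passes to Fernando's issue by representation.
Diego is the sole taker at this level and receives the full 1/10.

Alonso 1/15; Beatriz 1/15; Diego 1/10; Lucia 1/5; Pilar 1/15; Ramiro 1/10; Soledad 1/15; Ursula 1/15; Valentina 1/15; Ximena 1/5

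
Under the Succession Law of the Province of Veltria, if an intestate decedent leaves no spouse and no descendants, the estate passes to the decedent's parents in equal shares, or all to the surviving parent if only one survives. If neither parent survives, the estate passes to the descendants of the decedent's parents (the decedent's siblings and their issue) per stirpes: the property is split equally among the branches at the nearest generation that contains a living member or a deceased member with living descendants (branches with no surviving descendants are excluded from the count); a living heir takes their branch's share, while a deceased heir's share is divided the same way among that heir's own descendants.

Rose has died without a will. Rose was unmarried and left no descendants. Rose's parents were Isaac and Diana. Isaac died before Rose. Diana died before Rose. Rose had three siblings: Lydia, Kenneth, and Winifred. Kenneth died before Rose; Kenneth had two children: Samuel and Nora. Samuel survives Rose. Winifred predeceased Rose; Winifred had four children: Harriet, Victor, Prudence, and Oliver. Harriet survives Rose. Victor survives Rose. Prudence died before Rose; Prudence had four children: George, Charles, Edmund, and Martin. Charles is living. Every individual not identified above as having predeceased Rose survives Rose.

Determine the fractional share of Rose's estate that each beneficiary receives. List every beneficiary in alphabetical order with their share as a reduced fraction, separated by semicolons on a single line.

Charles 1/48; Edmund 1/48; George 1/48; Harriet 1/12; Lydia 1/3; Martin 1/48; Nora 1/6; Oliver 1/12; Samuel 1/6; Victor 1/12

Neither parent survives and there are no descendants, so the estate passes to Rose's siblings and their issue per stirpes.
The estate is divided into 3 equal shares of 1/3 among Lydia, Kenneth, Winifred.
Lydia is living and takes 1/3.
Kenneth predeceased; the 1/3 allotted to Kenneth's branch passes to Kenneth's issue by representation.
The 1/3 is divided into 2 equal shares of 1/6 among Samuel, Nora.
Samuel is living and takes 1/6.
Nora is living and takes 1/6.
Winifred predeceased; the 1/3 allotted to Winifred's branch passes to Winifred's issue by representation.
The 1/3 is divided into 4 equal shares of 1/12 among Harriet, Victor, Prudence, Oliver.
Harriet is living and takes 1/12.
Victor is living and takes 1/12.
Prudence predeceased; the 1/12 allotted to Prudence's branch passes to Prudence's issue by representation.
The 1/12 is divided into 4 equal shares of 1/48 among George, Charles, Edmund, Martin.
George is living and takes 1/48.
Charles is living and takes 1/48.
Edmund is living and takes 1/48.
Martin is living and takes 1/48.
Oliver is living and takes 1/12.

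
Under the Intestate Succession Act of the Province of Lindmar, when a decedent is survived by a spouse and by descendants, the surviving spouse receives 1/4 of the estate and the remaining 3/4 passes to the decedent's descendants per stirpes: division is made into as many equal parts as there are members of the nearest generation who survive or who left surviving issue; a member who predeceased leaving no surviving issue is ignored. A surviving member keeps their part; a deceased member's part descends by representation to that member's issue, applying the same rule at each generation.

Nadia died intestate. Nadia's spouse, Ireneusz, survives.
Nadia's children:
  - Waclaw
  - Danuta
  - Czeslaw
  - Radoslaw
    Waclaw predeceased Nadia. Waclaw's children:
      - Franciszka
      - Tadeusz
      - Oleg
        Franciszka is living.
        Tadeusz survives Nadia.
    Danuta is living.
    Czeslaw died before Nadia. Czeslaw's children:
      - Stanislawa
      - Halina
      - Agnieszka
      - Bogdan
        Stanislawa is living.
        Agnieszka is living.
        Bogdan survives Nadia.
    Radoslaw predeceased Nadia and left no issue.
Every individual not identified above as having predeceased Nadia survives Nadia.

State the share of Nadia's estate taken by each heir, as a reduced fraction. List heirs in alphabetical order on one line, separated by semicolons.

Agnieszka 1/16; Bogdan 1/16; Danuta 1/4; Franciszka 1/12; Halina 1/16; Ireneusz 1/4; Oleg 1/12; Stanislawa 1/16; Tadeusz 1/12

Ireneusz, as surviving spouse, takes 1/4.
The remaining 3/4 passes to Nadia's descendants per stirpes.
Radoslaw left no surviving issue, so that branch lapses and is disregarded.
The 3/4 is divided into 3 equal shares of 1/4 among Waclaw, Danuta, Czeslaw.
Waclaw predeceased; the 1/4 allotted to Waclaw's branch passes to Waclaw's issue by representation.
The 1/4 is divided into 3 equal shares of 1/12 among Franciszka, Tadeusz, Oleg.
Franciszka is living and takes 1/12.
Tadeusz is living and takes 1/12.
Oleg is living and takes 1/12.
Danuta is living and takes 1/4.
Czeslaw predeceased; the 1/4 allotted to Czeslaw's branch passes to Czeslaw's issue by representation.
The 1/4 is divided into 4 equal shares of 1/16 among Stanislawa, Halina, Agnieszka, Bogdan.
Stanislawa is living and takes 1/16.
Halina is living and takes 1/16.
Agnieszka is living and takes 1/16.
Bogdan is living and takes 1/16.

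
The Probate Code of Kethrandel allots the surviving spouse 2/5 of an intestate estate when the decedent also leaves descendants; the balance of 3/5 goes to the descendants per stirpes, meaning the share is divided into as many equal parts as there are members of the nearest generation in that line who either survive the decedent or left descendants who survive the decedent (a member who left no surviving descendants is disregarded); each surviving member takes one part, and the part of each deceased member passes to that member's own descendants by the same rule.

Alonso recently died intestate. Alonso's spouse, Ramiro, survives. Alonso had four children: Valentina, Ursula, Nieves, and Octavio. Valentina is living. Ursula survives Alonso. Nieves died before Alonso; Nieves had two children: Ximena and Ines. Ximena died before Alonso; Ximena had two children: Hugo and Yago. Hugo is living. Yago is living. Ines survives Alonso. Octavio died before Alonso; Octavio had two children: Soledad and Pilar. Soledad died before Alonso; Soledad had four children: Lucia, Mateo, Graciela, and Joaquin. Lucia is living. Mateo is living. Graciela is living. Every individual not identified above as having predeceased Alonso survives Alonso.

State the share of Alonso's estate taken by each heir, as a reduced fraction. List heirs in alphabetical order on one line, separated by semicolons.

Graciela 3/160; Hugo 3/80; Ines 3/40; Joaquin 3/160; Lucia 3/160; Mateo 3/160; Pilar 3/40; Ramiro 2/5; Ursula 3/20; Valentina 3/20; Yago 3/80

Ramiro, as surviving spouse, takes 2/5.
The remaining 3/5 passes to Alonso's descendants per stirpes.
The 3/5 is divided into 4 equal shares of 3/20 among Valentina, Ursula, Nieves, Octavio.
Valentina is living and takes 3/20.
Ursula is living and takes 3/20.
Nieves predeceased; the 3/20 allotted to Nieves's branch passes to Nieves's issue by representation.
The 3/20 is divided into 2 equal shares of 3/40 among Ximena, Ines.
Ximena predeceased; the 3/40 allotted to Ximena's branch passes to Ximena's issue by representation.
The 3/40 is divided into 2 equal shares of 3/80 among Hugo, Yago.
Hugo is living and takes 3/80.
Yago is living and takes 3/80.
Ines is living and takes 3/40.
Octavio predeceased; the 3/20 allotted to Octavio's branch passes to Octavio's issue by representation.
The 3/20 is divided into 2 equal shares of 3/40 among Soledad, Pilar.
Soledad predeceased; the 3/40 allotted to Soledad's branch passes to Soledad's issue by representation.
The 3/40 is divided into 4 equal shares of 3/160 among Lucia, Mateo, Graciela, Joaquin.
Lucia is living and takes 3/160.
Mateo is living and takes 3/160.
Graciela is living and takes 3/160.
Joaquin is living and takes 3/160.
Pilar is living and takes 3/40.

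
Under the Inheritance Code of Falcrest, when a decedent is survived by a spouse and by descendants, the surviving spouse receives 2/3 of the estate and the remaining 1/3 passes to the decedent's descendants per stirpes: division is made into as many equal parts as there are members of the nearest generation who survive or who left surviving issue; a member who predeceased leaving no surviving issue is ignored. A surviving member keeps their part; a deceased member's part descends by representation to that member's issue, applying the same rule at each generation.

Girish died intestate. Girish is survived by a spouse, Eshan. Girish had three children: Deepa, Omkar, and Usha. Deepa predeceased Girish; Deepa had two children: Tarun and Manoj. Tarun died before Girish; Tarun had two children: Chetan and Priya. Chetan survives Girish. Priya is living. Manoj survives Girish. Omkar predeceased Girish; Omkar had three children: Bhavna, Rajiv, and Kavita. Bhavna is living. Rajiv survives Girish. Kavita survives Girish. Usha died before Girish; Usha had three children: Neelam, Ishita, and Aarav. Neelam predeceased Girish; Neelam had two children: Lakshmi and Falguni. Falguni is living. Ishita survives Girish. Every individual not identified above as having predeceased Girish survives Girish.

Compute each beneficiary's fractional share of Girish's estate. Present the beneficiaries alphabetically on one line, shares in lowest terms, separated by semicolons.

Eshan, as surviving spouse, takes 2/3.
The remaining 1/3 passes to Girish's descendants per stirpes.
The 1/3 is divided into 3 equal shares of 1/9 among Deepa, Omkar, Usha.
Deepa predeceased; the 1/9 allotted to Deepa's branch passes to Deepa's issue by representation.
The 1/9 is divided into 2 equal shares of 1/18 among Tarun, Manoj.
Tarun predeceased; the 1/18 allotted to Tarun's branch passes to Tarun's issue by representation.
The 1/18 is divided into 2 equal shares of 1/36 among Chetan, Priya.
Chetan is living and takes 1/36.
Priya is living and takes 1/36.
Manoj is living and takes 1/18.
Omkar predeceased; the 1/9 allotted to Omkar's branch passes to Omkar's issue by representation.
The 1/9 is divided into 3 equal shares of 1/27 among Bhavna, Rajiv, Kavita.
Bhavna is living and takes 1/27.
Rajiv is living and takes 1/27.
Kavita is living and takes 1/27.
Usha predeceased; the 1/9 allotted to Usha's branch passes to Usha's issue by representation.
The 1/9 is divided into 3 equal shares of 1/27 among Neelam, Ishita, Aarav.
Neelam predeceased; the 1/27 allotted to Neelam's branch passes to Neelam's issue by representation.
The 1/27 is divided into 2 equal shares of 1/54 among Lakshmi, Falguni.
Lakshmi is living and takes 1/54.
Falguni is living and takes 1/54.
Ishita is living and takes 1/27.
Aarav is living and takes 1/27.

Aarav 1/27; Bhavna 1/27; Chetan 1/36; Eshan 2/3; Falguni 1/54; Ishita 1/27; Kavita 1/27; Lakshmi 1/54; Manoj 1/18; Priya 1/36; Rajiv 1/27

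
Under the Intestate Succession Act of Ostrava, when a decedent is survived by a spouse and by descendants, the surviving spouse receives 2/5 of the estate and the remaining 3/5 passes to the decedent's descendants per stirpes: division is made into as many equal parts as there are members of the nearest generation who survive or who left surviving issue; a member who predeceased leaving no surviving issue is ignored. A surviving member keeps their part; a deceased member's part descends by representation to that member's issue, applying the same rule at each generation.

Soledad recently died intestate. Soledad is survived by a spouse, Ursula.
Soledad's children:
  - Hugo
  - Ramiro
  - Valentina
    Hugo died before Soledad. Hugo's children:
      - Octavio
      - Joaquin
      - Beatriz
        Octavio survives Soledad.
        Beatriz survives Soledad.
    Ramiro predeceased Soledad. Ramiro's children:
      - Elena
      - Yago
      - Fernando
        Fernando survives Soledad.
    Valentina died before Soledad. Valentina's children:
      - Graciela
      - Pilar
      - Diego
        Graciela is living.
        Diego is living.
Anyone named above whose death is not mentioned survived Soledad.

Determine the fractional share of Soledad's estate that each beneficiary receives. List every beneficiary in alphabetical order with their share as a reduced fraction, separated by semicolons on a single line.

Beatriz 1/15; Diego 1/15; Elena 1/15; Fernando 1/15; Graciela 1/15; Joaquin 1/15; Octavio 1/15; Pilar 1/15; Ursula 2/5; Yago 1/15

Ursula, as surviving spouse, takes 2/5.
The remaining 3/5 passes to Soledad's descendants per stirpes.
The 3/5 is divided into 3 equal shares of 1/5 among Hugo, Ramiro, Valentina.
Hugo predeceased; the 1/5 allotted to Hugo's branch passes to Hugo's issue by representation.
The 1/5 is divided into 3 equal shares of 1/15 among Octavio, Joaquin, Beatriz.
Octavio is living and takes 1/15.
Joaquin is living and takes 1/15.
Beatriz is living and takes 1/15.
Ramiro predeceased; the 1/5 allotted to Ramiro's branch passes to Ramiro's issue by representation.
The 1/5 is divided into 3 equal shares of 1/15 among Elena, Yago, Fernando.
Elena is living and takes 1/15.
Yago is living and takes 1/15.
Fernando is living and takes 1/15.
Valentina predeceased; the 1/5 allotted to Valentina's branch passes to Valentina's issue by representation.
The 1/5 is divided into 3 equal shares of 1/15 among Graciela, Pilar, Diego.
Graciela is living and takes 1/15.
Pilar is living and takes 1/15.
Diego is living and takes 1/15.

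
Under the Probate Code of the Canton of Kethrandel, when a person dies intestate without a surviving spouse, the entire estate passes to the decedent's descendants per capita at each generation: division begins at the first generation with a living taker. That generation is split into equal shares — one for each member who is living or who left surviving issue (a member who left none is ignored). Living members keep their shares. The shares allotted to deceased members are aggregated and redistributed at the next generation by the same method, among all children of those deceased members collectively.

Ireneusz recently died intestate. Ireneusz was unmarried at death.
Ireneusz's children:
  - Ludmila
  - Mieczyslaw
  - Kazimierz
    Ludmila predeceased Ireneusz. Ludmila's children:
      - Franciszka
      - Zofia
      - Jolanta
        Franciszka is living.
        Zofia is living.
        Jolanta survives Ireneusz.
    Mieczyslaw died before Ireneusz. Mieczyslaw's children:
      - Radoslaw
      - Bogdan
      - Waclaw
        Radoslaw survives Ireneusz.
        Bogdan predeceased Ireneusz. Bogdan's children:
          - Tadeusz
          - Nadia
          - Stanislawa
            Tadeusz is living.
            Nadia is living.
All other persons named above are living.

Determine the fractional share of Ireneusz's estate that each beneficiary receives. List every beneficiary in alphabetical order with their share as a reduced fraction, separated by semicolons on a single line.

Franciszka 1/9; Jolanta 1/9; Kazimierz 1/3; Nadia 1/27; Radoslaw 1/9; Stanislawa 1/27; Tadeusz 1/27; Waclaw 1/9; Zofia 1/9

There is no surviving spouse, so the entire estate passes to Ireneusz's descendants per capita at each generation.
At generation 1 (Ludmila, Mieczyslaw, Kazimierz) there are 3 shares of (1)/3 = 1/3 each.
Living: Kazimierz — each takes 1/3.
Deceased: Ludmila and Mieczyslaw. Their combined 2/3 is pooled and carried to generation 2.
At generation 2 (Franciszka, Zofia, Jolanta, Radoslaw, Bogdan, Waclaw) there are 6 shares of (2/3)/6 = 1/9 each.
Living: Franciszka, Zofia, Jolanta, Radoslaw, and Waclaw — each takes 1/9.
Deceased: Bogdan. That 1/9 share is carried to generation 3.
At generation 3 (Tadeusz, Nadia, Stanislawa) there are 3 shares of (1/9)/3 = 1/27 each.
Living: Tadeusz, Nadia, and Stanislawa — each takes 1/27.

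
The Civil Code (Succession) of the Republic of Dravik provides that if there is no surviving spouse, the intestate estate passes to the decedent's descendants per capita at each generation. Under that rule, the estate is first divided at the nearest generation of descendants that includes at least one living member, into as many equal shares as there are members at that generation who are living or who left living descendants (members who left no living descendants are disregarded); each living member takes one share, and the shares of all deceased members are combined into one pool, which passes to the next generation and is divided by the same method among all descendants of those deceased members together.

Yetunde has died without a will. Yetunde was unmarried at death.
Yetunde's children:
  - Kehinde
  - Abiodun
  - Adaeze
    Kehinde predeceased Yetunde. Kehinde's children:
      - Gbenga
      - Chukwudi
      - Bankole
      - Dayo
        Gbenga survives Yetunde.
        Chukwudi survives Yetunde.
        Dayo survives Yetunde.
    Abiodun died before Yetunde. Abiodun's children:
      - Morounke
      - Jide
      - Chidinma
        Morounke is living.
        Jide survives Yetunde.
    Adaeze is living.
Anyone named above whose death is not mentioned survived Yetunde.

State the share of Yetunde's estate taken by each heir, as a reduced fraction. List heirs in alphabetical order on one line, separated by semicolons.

Adaeze 1/3; Bankole 2/21; Chidinma 2/21; Chukwudi 2/21; Dayo 2/21; Gbenga 2/21; Jide 2/21; Morounke 2/21

There is no surviving spouse, so the entire estate passes to Yetunde's descendants per capita at each generation.
At generation 1 (Kehinde, Abiodun, Adaeze) there are 3 shares of (1)/3 = 1/3 each.
Living: Adaeze — each takes 1/3.
Deceased: Kehinde and Abiodun. Their combined 2/3 is pooled and carried to generation 2.
At generation 2 (Gbenga, Chukwudi, Bankole, Dayo, Morounke, Jide, Chidinma) there are 7 shares of (2/3)/7 = 2/21 each.
Living: Gbenga, Chukwudi, Bankole, Dayo, Morounke, Jide, and Chidinma — each takes 2/21.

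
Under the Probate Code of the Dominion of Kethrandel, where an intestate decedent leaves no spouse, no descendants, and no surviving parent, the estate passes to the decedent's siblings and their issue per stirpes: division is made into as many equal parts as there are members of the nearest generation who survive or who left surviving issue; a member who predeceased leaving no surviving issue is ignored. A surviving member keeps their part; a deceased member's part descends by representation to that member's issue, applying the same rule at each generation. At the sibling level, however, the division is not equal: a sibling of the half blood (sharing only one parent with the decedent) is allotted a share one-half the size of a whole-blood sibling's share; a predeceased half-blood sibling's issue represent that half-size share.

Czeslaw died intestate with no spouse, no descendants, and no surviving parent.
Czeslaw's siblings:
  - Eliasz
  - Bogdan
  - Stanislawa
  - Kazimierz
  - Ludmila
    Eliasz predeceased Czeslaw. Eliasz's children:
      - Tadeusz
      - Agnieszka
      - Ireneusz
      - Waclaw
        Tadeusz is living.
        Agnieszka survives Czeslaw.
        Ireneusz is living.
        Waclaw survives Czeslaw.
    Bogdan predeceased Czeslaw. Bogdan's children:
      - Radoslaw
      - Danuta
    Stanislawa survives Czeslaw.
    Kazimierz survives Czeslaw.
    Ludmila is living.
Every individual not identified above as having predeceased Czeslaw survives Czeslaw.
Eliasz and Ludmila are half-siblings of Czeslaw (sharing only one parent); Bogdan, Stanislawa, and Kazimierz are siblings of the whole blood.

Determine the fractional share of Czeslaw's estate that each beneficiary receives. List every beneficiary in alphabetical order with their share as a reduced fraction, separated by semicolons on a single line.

No spouse, descendants, or parent survives, so the estate passes to Czeslaw's siblings per stirpes.
Half-blood siblings count for one-half the weight of whole-blood siblings at the initial division.
Dividing 1 in proportion to weights (total weight 4): Eliasz (weight 1/2) → 1/8; Bogdan (weight 1) → 1/4; Stanislawa (weight 1) → 1/4; Kazimierz (weight 1) → 1/4; Ludmila (weight 1/2) → 1/8.
Eliasz predeceased; the 1/8 allotted to Eliasz's branch passes to Eliasz's issue by representation.
The 1/8 is divided into 4 equal shares of 1/32 among Tadeusz, Agnieszka, Ireneusz, Waclaw.
Tadeusz is living and takes 1/32.
Agnieszka is living and takes 1/32.
Ireneusz is living and takes 1/32.
Waclaw is living and takes 1/32.
Bogdan predeceased; the 1/4 allotted to Bogdan's branch passes to Bogdan's issue by representation.
The 1/4 is divided into 2 equal shares of 1/8 among Radoslaw, Danuta.
Radoslaw is living and takes 1/8.
Danuta is living and takes 1/8.
Stanislawa is living and takes 1/4.
Kazimierz is living and takes 1/4.
Ludmila is living and takes 1/8.

Agnieszka 1/32; Danuta 1/8; Ireneusz 1/32; Kazimierz 1/4; Ludmila 1/8; Radoslaw 1/8; Stanislawa 1/4; Tadeusz 1/32; Waclaw 1/32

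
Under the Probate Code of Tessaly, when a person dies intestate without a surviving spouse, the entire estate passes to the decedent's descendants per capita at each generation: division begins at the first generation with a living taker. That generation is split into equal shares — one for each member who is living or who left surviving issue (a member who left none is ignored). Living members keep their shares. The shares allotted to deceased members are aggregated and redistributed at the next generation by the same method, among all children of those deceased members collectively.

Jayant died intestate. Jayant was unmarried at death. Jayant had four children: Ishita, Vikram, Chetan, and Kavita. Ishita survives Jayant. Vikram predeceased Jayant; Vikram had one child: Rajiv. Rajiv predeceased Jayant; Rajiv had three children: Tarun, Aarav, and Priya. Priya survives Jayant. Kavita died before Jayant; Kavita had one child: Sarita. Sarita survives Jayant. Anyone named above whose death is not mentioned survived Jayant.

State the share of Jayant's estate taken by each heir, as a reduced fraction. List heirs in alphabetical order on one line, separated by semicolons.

Aarav 1/12; Chetan 1/4; Ishita 1/4; Priya 1/12; Sarita 1/4; Tarun 1/12

There is no surviving spouse, so the entire estate passes to Jayant's descendants per capita at each generation.
At generation 1 (Ishita, Vikram, Chetan, Kavita) there are 4 shares of (1)/4 = 1/4 each.
Living: Ishita and Chetan — each takes 1/4.
Deceased: Vikram and Kavita. Their combined 1/2 is pooled and carried to generation 2.
At generation 2 (Rajiv, Sarita) there are 2 shares of (1/2)/2 = 1/4 each.
Living: Sarita — each takes 1/4.
Deceased: Rajiv. That 1/4 share is carried to generation 3.
At generation 3 (Tarun, Aarav, Priya) there are 3 shares of (1/4)/3 = 1/12 each.
Living: Tarun, Aarav, and Priya — each takes 1/12.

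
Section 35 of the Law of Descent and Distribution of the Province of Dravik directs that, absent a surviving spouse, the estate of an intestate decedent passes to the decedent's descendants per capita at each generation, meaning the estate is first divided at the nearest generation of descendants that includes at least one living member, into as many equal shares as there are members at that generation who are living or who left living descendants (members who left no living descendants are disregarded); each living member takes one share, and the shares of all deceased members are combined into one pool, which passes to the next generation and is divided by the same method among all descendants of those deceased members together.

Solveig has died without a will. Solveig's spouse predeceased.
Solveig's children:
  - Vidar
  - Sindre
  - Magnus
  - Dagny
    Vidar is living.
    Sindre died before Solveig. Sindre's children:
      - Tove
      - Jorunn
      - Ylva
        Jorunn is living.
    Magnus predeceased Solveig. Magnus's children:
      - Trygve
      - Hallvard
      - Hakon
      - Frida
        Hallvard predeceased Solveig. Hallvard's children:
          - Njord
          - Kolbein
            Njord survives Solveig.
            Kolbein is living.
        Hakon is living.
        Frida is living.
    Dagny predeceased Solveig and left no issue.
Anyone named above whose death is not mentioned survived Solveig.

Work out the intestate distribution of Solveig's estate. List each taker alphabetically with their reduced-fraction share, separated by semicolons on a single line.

Frida 2/21; Hakon 2/21; Jorunn 2/21; Kolbein 1/21; Njord 1/21; Tove 2/21; Trygve 2/21; Vidar 1/3; Ylva 2/21

There is no surviving spouse, so the entire estate passes to Solveig's descendants per capita at each generation.
At generation 1 (Vidar, Sindre, Magnus) there are 3 shares of (1)/3 = 1/3 each.
Living: Vidar — each takes 1/3.
Deceased: Sindre and Magnus. Their combined 2/3 is pooled and carried to generation 2.
At generation 2 (Tove, Jorunn, Ylva, Trygve, Hallvard, Hakon, Frida) there are 7 shares of (2/3)/7 = 2/21 each.
Living: Tove, Jorunn, Ylva, Trygve, Hakon, and Frida — each takes 2/21.
Deceased: Hallvard. That 2/21 share is carried to generation 3.
At generation 3 (Njord, Kolbein) there are 2 shares of (2/21)/2 = 1/21 each.
Living: Njord and Kolbein — each takes 1/21.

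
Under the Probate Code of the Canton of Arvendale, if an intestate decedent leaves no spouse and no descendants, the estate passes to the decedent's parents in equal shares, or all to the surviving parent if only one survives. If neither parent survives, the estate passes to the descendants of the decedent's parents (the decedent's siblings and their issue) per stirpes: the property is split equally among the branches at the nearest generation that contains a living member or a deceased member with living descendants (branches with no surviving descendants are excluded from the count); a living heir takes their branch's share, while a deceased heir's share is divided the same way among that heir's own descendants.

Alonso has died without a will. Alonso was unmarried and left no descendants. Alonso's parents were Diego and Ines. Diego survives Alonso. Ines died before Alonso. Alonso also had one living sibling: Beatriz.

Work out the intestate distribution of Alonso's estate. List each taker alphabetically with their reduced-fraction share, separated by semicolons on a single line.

Only one parent, Diego, survives, so Diego takes the entire estate. The siblings take nothing because a surviving parent has priority.

Diego 1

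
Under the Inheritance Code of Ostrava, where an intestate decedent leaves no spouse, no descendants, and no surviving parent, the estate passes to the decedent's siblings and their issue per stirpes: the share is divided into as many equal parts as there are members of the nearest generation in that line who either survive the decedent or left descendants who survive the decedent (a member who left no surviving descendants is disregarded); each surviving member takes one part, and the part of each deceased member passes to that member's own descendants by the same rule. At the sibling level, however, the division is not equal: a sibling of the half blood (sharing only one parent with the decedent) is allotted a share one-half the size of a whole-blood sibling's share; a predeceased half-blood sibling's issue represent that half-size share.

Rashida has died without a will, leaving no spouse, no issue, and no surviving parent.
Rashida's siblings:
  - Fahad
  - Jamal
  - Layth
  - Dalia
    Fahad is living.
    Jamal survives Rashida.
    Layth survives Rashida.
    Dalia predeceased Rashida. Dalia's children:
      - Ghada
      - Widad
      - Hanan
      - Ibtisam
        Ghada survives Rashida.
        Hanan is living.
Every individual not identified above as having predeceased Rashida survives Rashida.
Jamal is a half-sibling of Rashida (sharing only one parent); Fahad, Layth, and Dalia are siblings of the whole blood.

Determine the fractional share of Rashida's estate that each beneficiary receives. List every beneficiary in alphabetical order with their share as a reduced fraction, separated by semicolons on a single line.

Fahad 2/7; Ghada 1/14; Hanan 1/14; Ibtisam 1/14; Jamal 1/7; Layth 2/7; Widad 1/14

No spouse, descendants, or parent survives, so the estate passes to Rashida's siblings per stirpes.
Half-blood siblings count for one-half the weight of whole-blood siblings at the initial division.
Dividing 1 in proportion to weights (total weight 7/2): Fahad (weight 1) → 2/7; Jamal (weight 1/2) → 1/7; Layth (weight 1) → 2/7; Dalia (weight 1) → 2/7.
Fahad is living and takes 2/7.
Jamal is living and takes 1/7.
Layth is living and takes 2/7.
Dalia predeceased; the 2/7 allotted to Dalia's branch passes to Dalia's issue by representation.
The 2/7 is divided into 4 equal shares of 1/14 among Ghada, Widad, Hanan, Ibtisam.
Ghada is living and takes 1/14.
Widad is living and takes 1/14.
Hanan is living and takes 1/14.
Ibtisam is living and takes 1/14.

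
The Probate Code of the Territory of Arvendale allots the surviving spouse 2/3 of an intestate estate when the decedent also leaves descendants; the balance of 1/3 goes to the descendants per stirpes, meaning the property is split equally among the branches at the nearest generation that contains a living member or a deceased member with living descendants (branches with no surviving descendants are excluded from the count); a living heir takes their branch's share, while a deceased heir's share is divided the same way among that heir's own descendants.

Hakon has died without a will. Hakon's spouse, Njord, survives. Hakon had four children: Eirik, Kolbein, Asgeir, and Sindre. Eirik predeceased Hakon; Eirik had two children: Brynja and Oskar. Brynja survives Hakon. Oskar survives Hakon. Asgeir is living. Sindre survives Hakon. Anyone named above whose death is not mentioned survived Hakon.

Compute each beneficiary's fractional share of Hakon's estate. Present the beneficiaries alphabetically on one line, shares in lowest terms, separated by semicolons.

Njord, as surviving spouse, takes 2/3.
The remaining 1/3 passes to Hakon's descendants per stirpes.
The 1/3 is divided into 4 equal shares of 1/12 among Eirik, Kolbein, Asgeir, Sindre.
Eirik predeceased; the 1/12 allotted to Eirik's branch passes to Eirik's issue by representation.
The 1/12 is divided into 2 equal shares of 1/24 among Brynja, Oskar.
Brynja is living and takes 1/24.
Oskar is living and takes 1/24.
Kolbein is living and takes 1/12.
Asgeir is living and takes 1/12.
Sindre is living and takes 1/12.

Asgeir 1/12; Brynja 1/24; Kolbein 1/12; Njord 2/3; Oskar 1/24; Sindre 1/12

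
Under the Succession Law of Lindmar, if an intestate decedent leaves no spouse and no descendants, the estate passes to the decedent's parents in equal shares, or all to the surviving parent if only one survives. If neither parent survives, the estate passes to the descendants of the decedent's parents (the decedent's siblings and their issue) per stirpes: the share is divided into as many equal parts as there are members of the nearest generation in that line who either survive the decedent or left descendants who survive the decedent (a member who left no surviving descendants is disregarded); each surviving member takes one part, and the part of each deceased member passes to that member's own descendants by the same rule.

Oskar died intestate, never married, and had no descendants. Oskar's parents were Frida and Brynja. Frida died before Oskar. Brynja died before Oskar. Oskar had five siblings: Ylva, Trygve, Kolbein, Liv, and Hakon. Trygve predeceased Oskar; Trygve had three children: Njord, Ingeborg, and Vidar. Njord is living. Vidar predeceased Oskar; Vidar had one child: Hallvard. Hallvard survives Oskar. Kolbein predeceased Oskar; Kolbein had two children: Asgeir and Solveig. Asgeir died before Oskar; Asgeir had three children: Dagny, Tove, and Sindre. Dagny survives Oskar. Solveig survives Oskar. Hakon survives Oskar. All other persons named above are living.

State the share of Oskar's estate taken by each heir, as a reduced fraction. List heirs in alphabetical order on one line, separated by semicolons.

Neither parent survives and there are no descendants, so the estate passes to Oskar's siblings and their issue per stirpes.
The estate is divided into 5 equal shares of 1/5 among Ylva, Trygve, Kolbein, Liv, Hakon.
Ylva is living and takes 1/5.
Trygve predeceased; the 1/5 allotted to Trygve's branch passes to Trygve's issue by representation.
The 1/5 is divided into 3 equal shares of 1/15 among Njord, Ingeborg, Vidar.
Njord is living and takes 1/15.
Ingeborg is living and takes 1/15.
Vidar predeceased; the 1/15 allotted to Vidar's branch passes to Vidar's issue by representation.
Hallvard is the sole taker at this level and receives the full 1/15.
Kolbein predeceased; the 1/5 allotted to Kolbein's branch passes to Kolbein's issue by representation.
The 1/5 is divided into 2 equal shares of 1/10 among Asgeir, Solveig.
Asgeir predeceased; the 1/10 allotted to Asgeir's branch passes to Asgeir's issue by representation.
The 1/10 is divided into 3 equal shares of 1/30 among Dagny, Tove, Sindre.
Dagny is living and takes 1/30.
Tove is living and takes 1/30.
Sindre is living and takes 1/30.
Solveig is living and takes 1/10.
Liv is living and takes 1/5.
Hakon is living and takes 1/5.

Dagny 1/30; Hakon 1/5; Hallvard 1/15; Ingeborg 1/15; Liv 1/5; Njord 1/15; Sindre 1/30; Solveig 1/10; Tove 1/30; Ylva 1/5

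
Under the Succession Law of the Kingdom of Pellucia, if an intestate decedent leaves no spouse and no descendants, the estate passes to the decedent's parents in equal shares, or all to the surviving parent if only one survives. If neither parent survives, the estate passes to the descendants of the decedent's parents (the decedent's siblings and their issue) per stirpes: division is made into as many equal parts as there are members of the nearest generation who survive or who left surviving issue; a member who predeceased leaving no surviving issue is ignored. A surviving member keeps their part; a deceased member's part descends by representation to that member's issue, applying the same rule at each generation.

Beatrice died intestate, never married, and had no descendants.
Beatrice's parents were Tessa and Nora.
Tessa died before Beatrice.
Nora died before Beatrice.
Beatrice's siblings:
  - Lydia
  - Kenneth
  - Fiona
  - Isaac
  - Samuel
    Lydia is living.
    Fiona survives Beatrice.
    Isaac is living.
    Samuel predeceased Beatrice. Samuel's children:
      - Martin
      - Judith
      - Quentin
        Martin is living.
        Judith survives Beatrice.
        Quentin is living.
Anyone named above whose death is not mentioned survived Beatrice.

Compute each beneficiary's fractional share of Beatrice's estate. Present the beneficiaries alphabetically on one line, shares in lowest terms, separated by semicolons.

Fiona 1/5; Isaac 1/5; Judith 1/15; Kenneth 1/5; Lydia 1/5; Martin 1/15; Quentin 1/15

Neither parent survives and there are no descendants, so the estate passes to Beatrice's siblings and their issue per stirpes.
The estate is divided into 5 equal shares of 1/5 among Lydia, Kenneth, Fiona, Isaac, Samuel.
Lydia is living and takes 1/5.
Kenneth is living and takes 1/5.
Fiona is living and takes 1/5.
Isaac is living and takes 1/5.
Samuel predeceased; the 1/5 allotted to Samuel's branch passes to Samuel's issue by representation.
The 1/5 is divided into 3 equal shares of 1/15 among Martin, Judith, Quentin.
Martin is living and takes 1/15.
Judith is living and takes 1/15.
Quentin is living and takes 1/15.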